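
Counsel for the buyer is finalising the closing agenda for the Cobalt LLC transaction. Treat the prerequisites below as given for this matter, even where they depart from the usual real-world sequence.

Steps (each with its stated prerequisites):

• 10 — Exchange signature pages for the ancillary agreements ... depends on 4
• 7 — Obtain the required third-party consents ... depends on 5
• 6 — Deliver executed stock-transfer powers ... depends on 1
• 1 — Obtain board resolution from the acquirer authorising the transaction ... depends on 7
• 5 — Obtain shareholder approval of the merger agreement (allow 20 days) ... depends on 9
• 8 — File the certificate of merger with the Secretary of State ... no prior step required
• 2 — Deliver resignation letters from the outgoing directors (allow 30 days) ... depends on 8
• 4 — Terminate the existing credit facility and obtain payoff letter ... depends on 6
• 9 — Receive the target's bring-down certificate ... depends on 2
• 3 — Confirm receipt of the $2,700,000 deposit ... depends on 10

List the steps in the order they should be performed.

8, 2, 9, 5, 7, 1, 6, 4, 10, 3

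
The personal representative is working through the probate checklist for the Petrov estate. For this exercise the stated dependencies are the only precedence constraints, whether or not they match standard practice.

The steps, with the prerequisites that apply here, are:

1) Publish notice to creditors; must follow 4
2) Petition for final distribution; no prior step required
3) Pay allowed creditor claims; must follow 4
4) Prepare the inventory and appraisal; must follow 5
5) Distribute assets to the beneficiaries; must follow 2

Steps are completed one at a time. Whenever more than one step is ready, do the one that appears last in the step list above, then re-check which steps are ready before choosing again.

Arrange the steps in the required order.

2 is the only step with nothing outstanding, so it goes first.
Next only 5 has its prerequisites met → 5.
Next only 4 has its prerequisites met → 4.
Ready: 3 and 1. 3 is listed later → 3.
That leaves 1 as the only ready step → 1.

2, 5, 4, 3, 1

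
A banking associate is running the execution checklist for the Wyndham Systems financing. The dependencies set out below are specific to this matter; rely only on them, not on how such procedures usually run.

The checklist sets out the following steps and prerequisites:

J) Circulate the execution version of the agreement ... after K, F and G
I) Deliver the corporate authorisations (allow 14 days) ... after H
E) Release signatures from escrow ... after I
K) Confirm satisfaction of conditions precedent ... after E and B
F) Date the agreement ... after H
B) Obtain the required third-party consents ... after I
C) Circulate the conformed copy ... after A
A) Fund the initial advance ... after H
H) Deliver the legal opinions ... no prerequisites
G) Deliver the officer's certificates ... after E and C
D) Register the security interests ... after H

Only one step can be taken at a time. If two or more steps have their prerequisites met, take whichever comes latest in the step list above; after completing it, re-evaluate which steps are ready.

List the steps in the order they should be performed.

H has no prerequisites → H first.
Now D, A, F and I have their prerequisites met. D is listed later, so D next.
Ready: A, F and I. A is listed later → A.
C now also ready, so the ready set is {C, F, I}; C is listed later → C.
F and I are both available; F is listed later → F.
That leaves I as the only ready step → I.
B and E are both available; B is listed later → B.
Next only E has its prerequisites met → E.
Now G and K have their prerequisites met. G is listed later, so G next.
That leaves K as the only ready step → K.
J needed G, F and K, now all done → J.

H → D → A → C → F → I → B → E → G → K → J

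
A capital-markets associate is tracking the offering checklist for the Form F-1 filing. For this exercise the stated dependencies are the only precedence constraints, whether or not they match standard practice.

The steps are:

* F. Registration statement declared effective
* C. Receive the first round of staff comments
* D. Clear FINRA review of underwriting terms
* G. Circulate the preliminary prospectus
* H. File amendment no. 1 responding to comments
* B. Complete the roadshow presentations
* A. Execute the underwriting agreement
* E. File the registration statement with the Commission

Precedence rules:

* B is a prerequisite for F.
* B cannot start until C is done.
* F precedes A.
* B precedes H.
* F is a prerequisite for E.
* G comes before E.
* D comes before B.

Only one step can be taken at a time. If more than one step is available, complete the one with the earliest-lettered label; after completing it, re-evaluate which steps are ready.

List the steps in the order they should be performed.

C, D, B, F, A, G, E, H

Nothing is required for C, D and G. C has the earlier label → C first.
D and G are both available; D has the earlier label → D.
B and G are both available; B has the earlier label → B.
Now F, G and H have their prerequisites met. F has the earlier label, so F next.
Now A, G and H have their prerequisites met. A has the earlier label, so A next.
G and H are both available; G has the earlier label → G.
E now also ready, so the ready set is {E, H}; E has the earlier label → E.
H needed B, now all done → H.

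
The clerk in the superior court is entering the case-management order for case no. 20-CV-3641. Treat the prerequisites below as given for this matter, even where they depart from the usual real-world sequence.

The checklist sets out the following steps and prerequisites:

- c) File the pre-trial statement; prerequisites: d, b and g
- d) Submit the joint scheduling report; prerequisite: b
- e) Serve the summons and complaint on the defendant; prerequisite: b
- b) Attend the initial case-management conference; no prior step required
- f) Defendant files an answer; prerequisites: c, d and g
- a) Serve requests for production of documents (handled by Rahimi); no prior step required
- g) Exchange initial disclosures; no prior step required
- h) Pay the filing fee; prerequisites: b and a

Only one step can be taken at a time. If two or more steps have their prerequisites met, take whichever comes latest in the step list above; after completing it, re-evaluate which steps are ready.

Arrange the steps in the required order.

g, a, b, h, e, d, c, f

g, a and b have no prerequisites; g is listed later, so g is first.
Now a and b have their prerequisites met. a is listed later, so a next.
That leaves b as the only ready step → b.
Ready: h, e and d. h is listed later → h.
e and d are both available; e is listed later → e.
d needed b, now all done → d.
Next only c has its prerequisites met → c.
f needed g, d and c, now all done → f.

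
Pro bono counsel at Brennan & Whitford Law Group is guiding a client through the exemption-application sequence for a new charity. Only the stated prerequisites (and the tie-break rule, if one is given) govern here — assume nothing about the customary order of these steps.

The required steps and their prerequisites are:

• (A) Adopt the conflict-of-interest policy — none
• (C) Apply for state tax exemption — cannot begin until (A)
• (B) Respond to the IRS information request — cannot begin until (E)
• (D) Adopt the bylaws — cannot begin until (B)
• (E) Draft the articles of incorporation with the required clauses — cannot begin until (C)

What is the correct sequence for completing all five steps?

(A) (C) (E) (B) (D)

(A) is the only step with nothing outstanding, so it goes first.
(C) needed (A), now all done → (C).
(E) needed (C), now all done → (E).
That leaves (B) as the only ready step → (B).
(D) needed (B), now all done → (D).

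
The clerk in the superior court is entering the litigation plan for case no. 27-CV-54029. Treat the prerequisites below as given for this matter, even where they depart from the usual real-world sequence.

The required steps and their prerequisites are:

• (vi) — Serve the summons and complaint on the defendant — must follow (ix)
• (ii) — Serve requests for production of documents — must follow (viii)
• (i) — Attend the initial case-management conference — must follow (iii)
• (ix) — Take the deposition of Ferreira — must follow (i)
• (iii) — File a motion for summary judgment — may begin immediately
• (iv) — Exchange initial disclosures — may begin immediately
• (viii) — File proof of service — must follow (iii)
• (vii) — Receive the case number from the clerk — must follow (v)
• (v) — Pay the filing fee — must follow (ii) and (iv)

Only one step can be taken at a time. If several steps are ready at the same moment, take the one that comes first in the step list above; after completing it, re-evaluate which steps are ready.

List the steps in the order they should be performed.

(iii) and (iv) have no prerequisites; (iii) is listed earlier, so (iii) is first.
Ready: (i), (iv) and (viii). (i) is listed earlier → (i).
Ready: (ix), (iv) and (viii). (ix) is listed earlier → (ix).
(vi) now also ready, so the ready set is {(vi), (iv), (viii)}; (vi) is listed earlier → (vi).
Ready: (iv) and (viii). (iv) is listed earlier → (iv).
Next only (viii) has its prerequisites met → (viii).
(ii) needed (viii), now all done → (ii).
Next only (v) has its prerequisites met → (v).
Next only (vii) has its prerequisites met → (vii).

(iii), (i), (ix), (vi), (iv), (viii), (ii), (v), (vii)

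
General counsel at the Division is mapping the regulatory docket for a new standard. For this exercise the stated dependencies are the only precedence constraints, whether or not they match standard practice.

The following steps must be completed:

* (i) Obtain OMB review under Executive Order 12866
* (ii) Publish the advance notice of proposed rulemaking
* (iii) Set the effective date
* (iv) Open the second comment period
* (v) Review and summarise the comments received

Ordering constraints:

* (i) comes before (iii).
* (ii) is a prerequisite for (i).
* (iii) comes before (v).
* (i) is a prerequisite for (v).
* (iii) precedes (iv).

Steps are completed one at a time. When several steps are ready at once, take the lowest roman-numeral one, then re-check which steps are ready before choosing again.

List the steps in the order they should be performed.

(ii), (i), (iii), (iv), (v)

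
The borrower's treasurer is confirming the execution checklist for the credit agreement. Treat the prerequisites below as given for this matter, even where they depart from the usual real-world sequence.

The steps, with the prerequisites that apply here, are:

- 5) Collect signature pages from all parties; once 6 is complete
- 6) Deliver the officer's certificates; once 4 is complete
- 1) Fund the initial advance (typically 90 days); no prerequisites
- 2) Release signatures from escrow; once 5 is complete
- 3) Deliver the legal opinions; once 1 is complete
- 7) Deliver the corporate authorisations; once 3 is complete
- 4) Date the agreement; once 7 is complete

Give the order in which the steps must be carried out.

1 3 7 4 6 5 2

1 is the only step with nothing outstanding, so it goes first.
3 needed 1, now all done → 3.
7 is the only step now ready → 7.
Next only 4 has its prerequisites met → 4.
Next only 6 has its prerequisites met → 6.
5 is the only step now ready → 5.
Next only 2 has its prerequisites met → 2.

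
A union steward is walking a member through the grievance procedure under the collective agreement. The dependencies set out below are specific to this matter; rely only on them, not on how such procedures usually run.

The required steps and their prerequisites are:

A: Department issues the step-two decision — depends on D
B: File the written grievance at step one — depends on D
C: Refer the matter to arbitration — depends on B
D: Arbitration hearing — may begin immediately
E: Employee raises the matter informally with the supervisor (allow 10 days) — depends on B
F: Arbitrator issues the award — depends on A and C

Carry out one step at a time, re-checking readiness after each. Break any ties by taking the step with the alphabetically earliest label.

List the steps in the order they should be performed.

D has no prerequisites → D first.
A and B are both available; A has the earlier label → A.
B is the only step now ready → B.
Ready: C and E. C has the earlier label → C.
F now also ready, so the ready set is {E, F}; E has the earlier label → E.
F is the only step now ready → F.

D, A, B, C, E, F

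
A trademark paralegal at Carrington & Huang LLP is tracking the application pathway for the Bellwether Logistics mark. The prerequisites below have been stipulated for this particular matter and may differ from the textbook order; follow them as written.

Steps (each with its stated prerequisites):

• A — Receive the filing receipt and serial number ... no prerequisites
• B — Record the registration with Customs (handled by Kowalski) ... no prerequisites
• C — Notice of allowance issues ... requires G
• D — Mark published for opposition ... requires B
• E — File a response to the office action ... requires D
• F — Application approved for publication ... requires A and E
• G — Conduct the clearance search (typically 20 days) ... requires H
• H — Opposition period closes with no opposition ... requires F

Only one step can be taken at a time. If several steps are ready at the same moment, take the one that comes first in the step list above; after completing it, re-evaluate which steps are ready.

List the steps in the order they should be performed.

A and B have no prerequisites; A is listed earlier, so A is first.
Next only B has its prerequisites met → B.
D needed B, now all done → D.
Next only E has its prerequisites met → E.
That leaves F as the only ready step → F.
H needed F, now all done → H.
Next only G has its prerequisites met → G.
That leaves C as the only ready step → C.

A → B → D → E → F → H → G → C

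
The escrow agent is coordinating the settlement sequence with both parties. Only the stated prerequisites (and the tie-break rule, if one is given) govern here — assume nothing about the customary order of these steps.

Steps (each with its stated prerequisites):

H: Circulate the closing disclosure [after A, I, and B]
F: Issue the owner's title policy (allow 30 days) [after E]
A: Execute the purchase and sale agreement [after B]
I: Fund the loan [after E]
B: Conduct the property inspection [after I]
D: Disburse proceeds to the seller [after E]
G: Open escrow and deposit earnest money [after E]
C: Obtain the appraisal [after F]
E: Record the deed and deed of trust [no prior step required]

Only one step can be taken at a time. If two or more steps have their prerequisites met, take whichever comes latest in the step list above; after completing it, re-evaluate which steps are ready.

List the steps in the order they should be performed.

Only E has no prerequisites, so it is first.
Now G, D, I and F have their prerequisites met. G is listed later, so G next.
Now D, I and F have their prerequisites met. D is listed later, so D next.
Ready: I and F. I is listed later → I.
B and F are both available; B is listed later → B.
Now A and F have their prerequisites met. A is listed later, so A next.
H now also ready, so the ready set is {F, H}; F is listed later → F.
Now C and H have their prerequisites met. C is listed later, so C next.
H is the only step now ready → H.

E, G, D, I, B, A, F, C, H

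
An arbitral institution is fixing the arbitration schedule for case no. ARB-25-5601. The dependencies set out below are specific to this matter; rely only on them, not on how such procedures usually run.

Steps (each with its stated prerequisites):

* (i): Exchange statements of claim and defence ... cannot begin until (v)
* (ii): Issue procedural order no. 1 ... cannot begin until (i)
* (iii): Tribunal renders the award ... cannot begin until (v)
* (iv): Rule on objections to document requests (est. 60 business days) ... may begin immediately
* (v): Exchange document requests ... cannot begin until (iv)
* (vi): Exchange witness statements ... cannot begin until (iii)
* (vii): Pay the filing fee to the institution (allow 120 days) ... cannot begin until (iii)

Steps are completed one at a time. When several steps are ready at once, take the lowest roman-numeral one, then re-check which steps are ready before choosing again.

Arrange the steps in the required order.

(iv), (v), (i), (ii), (iii), (vi), (vii)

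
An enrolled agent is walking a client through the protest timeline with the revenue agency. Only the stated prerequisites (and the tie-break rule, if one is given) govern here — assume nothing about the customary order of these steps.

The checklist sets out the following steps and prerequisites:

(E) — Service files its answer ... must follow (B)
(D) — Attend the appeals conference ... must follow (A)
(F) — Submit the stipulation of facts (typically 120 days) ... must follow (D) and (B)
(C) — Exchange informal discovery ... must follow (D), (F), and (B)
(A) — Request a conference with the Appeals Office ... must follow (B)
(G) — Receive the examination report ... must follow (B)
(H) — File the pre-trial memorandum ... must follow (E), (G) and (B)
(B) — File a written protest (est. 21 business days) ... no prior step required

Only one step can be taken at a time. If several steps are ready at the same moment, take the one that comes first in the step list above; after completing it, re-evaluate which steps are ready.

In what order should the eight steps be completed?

(B), (E), (A), (D), (F), (C), (G), (H)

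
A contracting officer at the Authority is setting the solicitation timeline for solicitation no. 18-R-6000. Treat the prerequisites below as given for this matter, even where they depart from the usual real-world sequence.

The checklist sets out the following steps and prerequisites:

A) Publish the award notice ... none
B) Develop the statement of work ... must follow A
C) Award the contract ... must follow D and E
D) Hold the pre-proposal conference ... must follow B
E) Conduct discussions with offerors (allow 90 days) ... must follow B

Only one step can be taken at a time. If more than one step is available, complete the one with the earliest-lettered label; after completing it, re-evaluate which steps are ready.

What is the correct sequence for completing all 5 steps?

A, B, D, E, C

A has no prerequisites → A first.
B needed A, now all done → B.
D and E are both available; D has the earlier label → D.
E is the only step now ready → E.
C needed D and E, now all done → C.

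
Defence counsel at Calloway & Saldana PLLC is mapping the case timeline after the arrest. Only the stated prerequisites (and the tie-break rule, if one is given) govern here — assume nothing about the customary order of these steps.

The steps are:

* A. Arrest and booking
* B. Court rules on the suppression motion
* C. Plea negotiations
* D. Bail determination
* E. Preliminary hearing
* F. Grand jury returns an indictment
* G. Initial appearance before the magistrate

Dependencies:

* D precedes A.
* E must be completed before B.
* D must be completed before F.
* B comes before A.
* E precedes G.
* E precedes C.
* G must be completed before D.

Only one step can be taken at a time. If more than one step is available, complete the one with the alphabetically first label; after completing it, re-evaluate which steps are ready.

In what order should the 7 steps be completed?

E B C G D A F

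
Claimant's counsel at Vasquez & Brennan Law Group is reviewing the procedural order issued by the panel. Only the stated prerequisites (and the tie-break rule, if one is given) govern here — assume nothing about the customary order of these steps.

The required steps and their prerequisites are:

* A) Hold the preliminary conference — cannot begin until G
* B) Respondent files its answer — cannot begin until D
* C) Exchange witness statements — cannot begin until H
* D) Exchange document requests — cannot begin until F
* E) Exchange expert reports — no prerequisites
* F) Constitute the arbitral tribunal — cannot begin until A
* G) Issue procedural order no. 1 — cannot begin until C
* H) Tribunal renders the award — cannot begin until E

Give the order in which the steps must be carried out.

E H C G A F D B

Only E has no prerequisites, so it is first.
H needed E, now all done → H.
C is the only step now ready → C.
G is the only step now ready → G.
A needed G, now all done → A.
F is the only step now ready → F.
Next only D has its prerequisites met → D.
B is the only step now ready → B.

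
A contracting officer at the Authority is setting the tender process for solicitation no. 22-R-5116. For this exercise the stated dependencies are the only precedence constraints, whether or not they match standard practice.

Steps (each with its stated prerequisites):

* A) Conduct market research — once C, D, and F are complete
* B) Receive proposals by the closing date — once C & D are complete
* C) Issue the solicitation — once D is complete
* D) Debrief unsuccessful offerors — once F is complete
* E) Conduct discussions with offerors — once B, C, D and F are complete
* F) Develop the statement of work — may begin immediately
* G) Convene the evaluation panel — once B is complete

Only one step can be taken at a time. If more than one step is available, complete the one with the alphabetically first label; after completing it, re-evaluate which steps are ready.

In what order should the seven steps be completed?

F is the only step with nothing outstanding, so it goes first.
Next only D has its prerequisites met → D.
C is the only step now ready → C.
A and B are both available; A has the earlier label → A.
Next only B has its prerequisites met → B.
E and G are both available; E has the earlier label → E.
That leaves G as the only ready step → G.

F, D, C, A, B, E, G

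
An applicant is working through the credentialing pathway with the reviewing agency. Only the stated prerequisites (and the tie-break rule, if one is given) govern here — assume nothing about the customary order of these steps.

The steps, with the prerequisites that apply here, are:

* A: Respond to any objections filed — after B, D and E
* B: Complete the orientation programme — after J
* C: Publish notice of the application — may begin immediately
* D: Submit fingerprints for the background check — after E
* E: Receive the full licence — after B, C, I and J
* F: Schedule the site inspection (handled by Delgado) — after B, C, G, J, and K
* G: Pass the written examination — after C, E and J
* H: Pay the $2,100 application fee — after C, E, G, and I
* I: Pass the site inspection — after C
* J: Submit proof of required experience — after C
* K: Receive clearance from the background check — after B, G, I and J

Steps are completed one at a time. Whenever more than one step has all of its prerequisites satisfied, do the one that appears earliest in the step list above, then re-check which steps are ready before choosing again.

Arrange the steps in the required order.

C is the only step with nothing outstanding, so it goes first.
Ready: I and J. I is listed earlier → I.
J needed C, now all done → J.
B needed J, now all done → B.
Next only E has its prerequisites met → E.
Ready: D and G. D is listed earlier → D.
A and G are both available; A is listed earlier → A.
That leaves G as the only ready step → G.
H and K are both available; H is listed earlier → H.
That leaves K as the only ready step → K.
F needed B, C, G, J and K, now all done → F.

C I J B E D A G H K F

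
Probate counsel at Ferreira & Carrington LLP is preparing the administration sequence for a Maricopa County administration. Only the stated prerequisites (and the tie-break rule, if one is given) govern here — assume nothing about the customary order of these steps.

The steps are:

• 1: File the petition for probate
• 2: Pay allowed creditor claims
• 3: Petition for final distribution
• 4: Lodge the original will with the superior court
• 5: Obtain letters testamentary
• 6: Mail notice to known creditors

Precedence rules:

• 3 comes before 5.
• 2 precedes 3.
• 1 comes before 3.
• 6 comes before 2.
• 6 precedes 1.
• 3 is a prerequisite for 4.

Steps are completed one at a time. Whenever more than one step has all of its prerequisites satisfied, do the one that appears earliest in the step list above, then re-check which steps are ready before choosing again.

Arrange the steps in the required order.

6 is the only step with nothing outstanding, so it goes first.
Now 1 and 2 have their prerequisites met. 1 is listed earlier, so 1 next.
Next only 2 has its prerequisites met → 2.
3 is the only step now ready → 3.
Now 4 and 5 have their prerequisites met. 4 is listed earlier, so 4 next.
Next only 5 has its prerequisites met → 5.

6, 1, 2, 3, 4, 5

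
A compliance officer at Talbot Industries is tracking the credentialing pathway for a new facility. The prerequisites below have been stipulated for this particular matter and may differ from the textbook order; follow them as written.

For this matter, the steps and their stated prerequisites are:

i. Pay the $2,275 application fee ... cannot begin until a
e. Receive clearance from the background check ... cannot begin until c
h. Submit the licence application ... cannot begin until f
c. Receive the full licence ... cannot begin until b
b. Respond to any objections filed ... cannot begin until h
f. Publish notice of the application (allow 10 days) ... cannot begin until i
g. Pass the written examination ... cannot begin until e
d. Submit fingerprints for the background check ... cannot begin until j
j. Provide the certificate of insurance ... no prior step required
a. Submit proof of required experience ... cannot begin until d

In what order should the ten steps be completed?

j, d, a, i, f, h, b, c, e, g

j is the only step with nothing outstanding, so it goes first.
That leaves d as the only ready step → d.
a needed d, now all done → a.
i needed a, now all done → i.
f needed i, now all done → f.
h is the only step now ready → h.
b needed h, now all done → b.
Next only c has its prerequisites met → c.
e is the only step now ready → e.
g needed e, now all done → g.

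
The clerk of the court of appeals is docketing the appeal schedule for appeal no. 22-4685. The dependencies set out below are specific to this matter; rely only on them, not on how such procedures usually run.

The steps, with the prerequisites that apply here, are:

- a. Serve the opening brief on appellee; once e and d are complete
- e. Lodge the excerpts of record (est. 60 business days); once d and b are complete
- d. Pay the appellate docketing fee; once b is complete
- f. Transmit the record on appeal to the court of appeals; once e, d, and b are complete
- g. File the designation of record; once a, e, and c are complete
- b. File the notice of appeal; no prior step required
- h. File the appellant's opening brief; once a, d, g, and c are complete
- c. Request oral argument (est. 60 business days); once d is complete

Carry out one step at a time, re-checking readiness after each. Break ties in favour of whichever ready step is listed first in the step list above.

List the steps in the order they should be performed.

b d e a f c g h

b is the only step with nothing outstanding, so it goes first.
d is the only step now ready → d.
e and c are both available; e is listed earlier → e.
Now a, f and c have their prerequisites met. a is listed earlier, so a next.
Ready: f and c. f is listed earlier → f.
c needed d, now all done → c.
That leaves g as the only ready step → g.
h needed a, d, g and c, now all done → h.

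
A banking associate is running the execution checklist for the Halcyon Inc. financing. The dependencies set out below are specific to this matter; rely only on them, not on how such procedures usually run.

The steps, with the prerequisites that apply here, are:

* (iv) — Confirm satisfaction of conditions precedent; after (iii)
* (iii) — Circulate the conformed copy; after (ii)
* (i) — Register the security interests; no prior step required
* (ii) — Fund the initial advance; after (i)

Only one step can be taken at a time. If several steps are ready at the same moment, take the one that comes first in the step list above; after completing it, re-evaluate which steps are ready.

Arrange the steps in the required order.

(i) is the only step with nothing outstanding, so it goes first.
That leaves (ii) as the only ready step → (ii).
(iii) needed (ii), now all done → (iii).
(iv) needed (iii), now all done → (iv).

(i) → (ii) → (iii) → (iv)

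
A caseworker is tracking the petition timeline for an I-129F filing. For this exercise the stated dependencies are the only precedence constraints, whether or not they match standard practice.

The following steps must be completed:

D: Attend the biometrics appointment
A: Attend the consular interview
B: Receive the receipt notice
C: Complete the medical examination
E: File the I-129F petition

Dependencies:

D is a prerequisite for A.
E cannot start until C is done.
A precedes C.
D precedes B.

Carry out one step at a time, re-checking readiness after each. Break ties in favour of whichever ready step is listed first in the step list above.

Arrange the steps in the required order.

D A B C E

Only D has no prerequisites, so it is first.
Ready: A and B. A is listed earlier → A.
Ready: B and C. B is listed earlier → B.
C needed A, now all done → C.
E is the only step now ready → E.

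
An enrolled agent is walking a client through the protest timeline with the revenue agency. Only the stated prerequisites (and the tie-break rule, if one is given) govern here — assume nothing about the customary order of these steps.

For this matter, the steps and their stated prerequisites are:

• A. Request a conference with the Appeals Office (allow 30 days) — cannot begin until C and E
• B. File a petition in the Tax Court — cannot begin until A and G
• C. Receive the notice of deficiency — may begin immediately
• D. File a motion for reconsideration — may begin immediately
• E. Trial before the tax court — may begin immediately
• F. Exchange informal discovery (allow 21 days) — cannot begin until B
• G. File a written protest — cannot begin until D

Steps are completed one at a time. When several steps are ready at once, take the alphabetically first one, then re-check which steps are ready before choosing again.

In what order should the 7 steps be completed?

C, D, E, A, G, B, F

C, D and E have no prerequisites; C has the earlier label, so C is first.
D and E are both available; D has the earlier label → D.
G now also ready, so the ready set is {E, G}; E has the earlier label → E.
A and G are both available; A has the earlier label → A.
G needed D, now all done → G.
That leaves B as the only ready step → B.
F needed B, now all done → F.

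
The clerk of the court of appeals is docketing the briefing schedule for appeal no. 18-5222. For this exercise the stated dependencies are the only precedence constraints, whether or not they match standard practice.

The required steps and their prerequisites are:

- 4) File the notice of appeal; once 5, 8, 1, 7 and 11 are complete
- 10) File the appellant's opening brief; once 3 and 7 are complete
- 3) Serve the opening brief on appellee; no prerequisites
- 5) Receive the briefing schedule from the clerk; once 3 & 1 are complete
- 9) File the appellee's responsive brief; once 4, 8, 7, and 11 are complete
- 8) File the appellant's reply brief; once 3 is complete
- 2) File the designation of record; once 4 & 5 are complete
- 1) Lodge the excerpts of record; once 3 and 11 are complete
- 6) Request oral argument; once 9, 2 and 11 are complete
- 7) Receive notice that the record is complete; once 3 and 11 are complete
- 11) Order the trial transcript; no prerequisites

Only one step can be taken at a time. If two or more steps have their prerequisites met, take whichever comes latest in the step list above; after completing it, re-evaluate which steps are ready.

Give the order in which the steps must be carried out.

Nothing is required for 11 and 3. 11 is listed later → 11 first.
3 is the only step now ready → 3.
7, 1 and 8 are all available; 7 is listed later → 7.
Ready: 1, 8 and 10. 1 is listed later → 1.
5 now also ready, so the ready set is {8, 5, 10}; 8 is listed later → 8.
Ready: 5 and 10. 5 is listed later → 5.
10 and 4 are both available; 10 is listed later → 10.
4 needed 11, 7, 1, 8 and 5, now all done → 4.
2 and 9 are both available; 2 is listed later → 2.
Next only 9 has its prerequisites met → 9.
6 needed 11, 2 and 9, now all done → 6.

11, 3, 7, 1, 8, 5, 10, 4, 2, 9, 6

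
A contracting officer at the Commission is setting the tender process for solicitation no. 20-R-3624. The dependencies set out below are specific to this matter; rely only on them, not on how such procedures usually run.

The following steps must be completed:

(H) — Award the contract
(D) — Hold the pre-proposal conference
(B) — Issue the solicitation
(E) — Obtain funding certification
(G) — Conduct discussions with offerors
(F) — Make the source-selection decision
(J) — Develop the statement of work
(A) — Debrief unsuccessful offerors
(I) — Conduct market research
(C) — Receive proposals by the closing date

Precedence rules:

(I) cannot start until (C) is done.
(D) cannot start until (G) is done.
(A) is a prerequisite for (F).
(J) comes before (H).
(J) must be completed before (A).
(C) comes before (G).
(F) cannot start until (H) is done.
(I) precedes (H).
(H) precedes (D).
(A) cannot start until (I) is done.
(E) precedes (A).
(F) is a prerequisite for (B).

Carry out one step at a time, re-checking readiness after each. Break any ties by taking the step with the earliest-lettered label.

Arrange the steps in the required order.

(C), (E) and (J) have no prerequisites; (C) has the earlier label, so (C) is first.
(G) and (I) now also ready, so the ready set is {(E), (G), (I), (J)}; (E) has the earlier label → (E).
Now (G), (I) and (J) have their prerequisites met. (G) has the earlier label, so (G) next.
Ready: (I) and (J). (I) has the earlier label → (I).
Next only (J) has its prerequisites met → (J).
Now (A) and (H) have their prerequisites met. (A) has the earlier label, so (A) next.
Next only (H) has its prerequisites met → (H).
(D) and (F) are both available; (D) has the earlier label → (D).
(F) needed (A) and (H), now all done → (F).
(B) is the only step now ready → (B).

(C) → (E) → (G) → (I) → (J) → (A) → (H) → (D) → (F) → (B)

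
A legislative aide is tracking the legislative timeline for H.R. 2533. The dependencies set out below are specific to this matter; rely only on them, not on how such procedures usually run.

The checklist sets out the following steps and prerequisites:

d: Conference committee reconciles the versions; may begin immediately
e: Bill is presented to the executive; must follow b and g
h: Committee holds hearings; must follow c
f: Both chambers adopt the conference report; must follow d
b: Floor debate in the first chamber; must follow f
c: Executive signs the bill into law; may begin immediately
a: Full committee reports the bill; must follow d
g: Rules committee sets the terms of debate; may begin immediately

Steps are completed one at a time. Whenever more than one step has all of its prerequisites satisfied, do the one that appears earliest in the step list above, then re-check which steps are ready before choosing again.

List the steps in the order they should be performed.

Nothing is required for d, c and g. d is listed earlier → d first.
f and a now also ready, so the ready set is {f, c, a, g}; f is listed earlier → f.
b now also ready, so the ready set is {b, c, a, g}; b is listed earlier → b.
c, a and g are all available; c is listed earlier → c.
h now also ready, so the ready set is {h, a, g}; h is listed earlier → h.
Now a and g have their prerequisites met. a is listed earlier, so a next.
That leaves g as the only ready step → g.
That leaves e as the only ready step → e.

d → f → b → c → h → a → g → e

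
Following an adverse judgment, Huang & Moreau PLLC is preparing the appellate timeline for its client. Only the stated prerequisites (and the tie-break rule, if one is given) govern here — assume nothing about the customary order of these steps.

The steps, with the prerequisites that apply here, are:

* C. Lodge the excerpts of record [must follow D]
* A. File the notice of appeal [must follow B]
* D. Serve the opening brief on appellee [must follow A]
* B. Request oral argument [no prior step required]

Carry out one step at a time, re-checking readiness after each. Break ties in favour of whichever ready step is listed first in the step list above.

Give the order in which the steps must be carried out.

B → A → D → C

B is the only step with nothing outstanding, so it goes first.
A needed B, now all done → A.
D needed A, now all done → D.
Next only C has its prerequisites met → C.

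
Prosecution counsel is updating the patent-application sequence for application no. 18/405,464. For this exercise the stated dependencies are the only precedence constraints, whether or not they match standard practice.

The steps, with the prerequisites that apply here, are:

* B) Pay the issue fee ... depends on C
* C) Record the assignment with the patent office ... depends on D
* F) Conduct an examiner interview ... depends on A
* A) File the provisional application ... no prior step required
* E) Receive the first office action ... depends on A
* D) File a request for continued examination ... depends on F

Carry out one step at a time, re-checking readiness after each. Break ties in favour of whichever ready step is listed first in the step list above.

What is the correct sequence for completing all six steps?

A → F → E → D → C → B

A is the only step with nothing outstanding, so it goes first.
Ready: F and E. F is listed earlier → F.
E and D are both available; E is listed earlier → E.
D needed F, now all done → D.
C is the only step now ready → C.
B needed C, now all done → B.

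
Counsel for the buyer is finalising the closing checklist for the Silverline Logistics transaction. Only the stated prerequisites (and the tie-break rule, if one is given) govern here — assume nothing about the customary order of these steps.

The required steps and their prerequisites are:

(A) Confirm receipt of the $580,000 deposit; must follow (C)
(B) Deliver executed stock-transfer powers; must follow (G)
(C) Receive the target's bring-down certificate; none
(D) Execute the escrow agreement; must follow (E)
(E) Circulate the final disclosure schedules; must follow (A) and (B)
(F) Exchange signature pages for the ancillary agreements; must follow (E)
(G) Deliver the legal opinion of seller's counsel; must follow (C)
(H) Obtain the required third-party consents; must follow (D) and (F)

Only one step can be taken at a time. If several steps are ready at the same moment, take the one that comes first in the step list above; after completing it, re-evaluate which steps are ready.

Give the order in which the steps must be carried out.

(C) is the only step with nothing outstanding, so it goes first.
(A) and (G) are both available; (A) is listed earlier → (A).
(G) is the only step now ready → (G).
That leaves (B) as the only ready step → (B).
Next only (E) has its prerequisites met → (E).
Now (D) and (F) have their prerequisites met. (D) is listed earlier, so (D) next.
(F) needed (E), now all done → (F).
(H) is the only step now ready → (H).

(C) → (A) → (G) → (B) → (E) → (D) → (F) → (H)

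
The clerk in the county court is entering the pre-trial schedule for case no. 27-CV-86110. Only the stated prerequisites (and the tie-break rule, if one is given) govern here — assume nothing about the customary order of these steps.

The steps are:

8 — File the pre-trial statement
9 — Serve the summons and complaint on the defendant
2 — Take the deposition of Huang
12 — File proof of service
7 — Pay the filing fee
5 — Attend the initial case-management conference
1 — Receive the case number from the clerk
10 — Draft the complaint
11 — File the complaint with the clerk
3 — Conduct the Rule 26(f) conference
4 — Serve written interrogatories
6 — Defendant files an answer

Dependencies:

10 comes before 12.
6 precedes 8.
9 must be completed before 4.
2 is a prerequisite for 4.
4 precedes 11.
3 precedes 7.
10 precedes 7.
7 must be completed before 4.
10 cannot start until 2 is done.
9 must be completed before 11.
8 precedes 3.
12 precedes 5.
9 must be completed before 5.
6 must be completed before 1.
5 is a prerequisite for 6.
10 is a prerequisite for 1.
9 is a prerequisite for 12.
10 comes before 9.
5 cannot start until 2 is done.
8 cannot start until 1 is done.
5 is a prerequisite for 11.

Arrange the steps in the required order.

2, 10, 9, 12, 5, 6, 1, 8, 3, 7, 4, 11

2 has no prerequisites → 2 first.
10 needed 2, now all done → 10.
9 needed 10, now all done → 9.
12 needed 9 and 10, now all done → 12.
5 needed 9, 2 and 12, now all done → 5.
6 needed 5, now all done → 6.
That leaves 1 as the only ready step → 1.
8 needed 1 and 6, now all done → 8.
3 needed 8, now all done → 3.
Next only 7 has its prerequisites met → 7.
4 needed 9, 2 and 7, now all done → 4.
That leaves 11 as the only ready step → 11.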